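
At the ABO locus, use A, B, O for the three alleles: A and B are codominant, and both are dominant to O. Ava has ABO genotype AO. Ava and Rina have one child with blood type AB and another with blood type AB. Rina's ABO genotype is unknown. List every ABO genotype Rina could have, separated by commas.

AB, BB, BO

For each candidate genotype of Rina, check whether crossing it with AO can produce every observed child phenotype.
  AA → possible child types {A} ✗
  AB → possible child types {A, B, AB} ✓
  AO → possible child types {O, A} ✗
  BB → possible child types {B, AB} ✓
  BO → possible child types {O, A, B, AB} ✓
  OO → possible child types {O, A} ✗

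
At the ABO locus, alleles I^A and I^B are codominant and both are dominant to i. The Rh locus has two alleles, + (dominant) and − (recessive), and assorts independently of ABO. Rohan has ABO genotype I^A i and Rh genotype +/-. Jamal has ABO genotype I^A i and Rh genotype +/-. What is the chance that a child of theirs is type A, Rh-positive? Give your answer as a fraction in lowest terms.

ABO cross I^A i × I^A i → offspring phenotypes: 1/4 O, 3/4 A.
Rh cross +/- × +/- → 3/4 Rh+, 1/4 Rh-.
Independent loci: P(type A, Rh-positive) = 3/4 × 3/4 = 9/16.

9/16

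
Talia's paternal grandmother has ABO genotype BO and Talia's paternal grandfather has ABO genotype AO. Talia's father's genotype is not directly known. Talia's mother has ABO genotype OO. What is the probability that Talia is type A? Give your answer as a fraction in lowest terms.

Talia's father's ABO genotype from BO × AO: 1/4 AB, 1/4 AO, 1/4 BO, 1/4 OO.
Crossing each possibility with the mother OO and summing P(type A): 1/4·1/2 + 1/4·1/2 + 1/4·0 + 1/4·0 = 1/4.

1/4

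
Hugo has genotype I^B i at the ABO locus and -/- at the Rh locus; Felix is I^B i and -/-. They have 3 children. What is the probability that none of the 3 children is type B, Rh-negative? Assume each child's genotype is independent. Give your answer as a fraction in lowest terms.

1/64

ABO cross I^B i × I^B i → 1/4 O, 3/4 B.
Rh cross -/- × -/- → 1 Rh-; so P(type B, Rh-negative) = 3/4 × 1 = 3/4 per child.
P(not type B, Rh-negative) = 1/4 for one child; (1/4)^3 = 1/64.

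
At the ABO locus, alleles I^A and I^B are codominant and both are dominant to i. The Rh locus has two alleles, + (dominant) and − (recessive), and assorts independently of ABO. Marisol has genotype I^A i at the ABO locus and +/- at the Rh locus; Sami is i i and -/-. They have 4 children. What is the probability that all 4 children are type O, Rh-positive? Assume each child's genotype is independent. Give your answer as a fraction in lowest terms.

ABO cross I^A i × i i → 1/2 O, 1/2 A.
Rh cross +/- × -/- → 1/2 Rh+, 1/2 Rh-; so P(type O, Rh-positive) = 1/2 × 1/2 = 1/4 per child.
All 4 independent: (1/4)^4 = 1/256.

1/256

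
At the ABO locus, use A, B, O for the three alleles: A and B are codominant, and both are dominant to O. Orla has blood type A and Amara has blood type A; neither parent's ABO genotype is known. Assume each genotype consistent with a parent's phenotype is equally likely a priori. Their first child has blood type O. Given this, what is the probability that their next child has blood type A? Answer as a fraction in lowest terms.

3/4

Possible genotypes: Orla ∈ {AA, AO}; Amara ∈ {AA, AO}.
Weight each parental genotype pair by prior × P(type-O child):
  AO × AO: posterior weight 1; P(next child type A) = 3/4.
Weighted sum = 3/4.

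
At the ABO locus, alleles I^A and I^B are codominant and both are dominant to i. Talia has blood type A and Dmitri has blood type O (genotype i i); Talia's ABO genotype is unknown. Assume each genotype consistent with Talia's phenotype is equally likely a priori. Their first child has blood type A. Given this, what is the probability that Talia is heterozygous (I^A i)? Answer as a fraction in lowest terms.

Possible genotypes: Talia ∈ {I^A I^A, I^A i}; Dmitri ∈ {i i}.
Weight each parental genotype pair by prior × P(type-A child):
  I^A I^A × i i: posterior weight 2/3.
  I^A i × i i: posterior weight 1/3.
Sum the posterior weight over pairs where Talia is I^A i: 1/3.

1/3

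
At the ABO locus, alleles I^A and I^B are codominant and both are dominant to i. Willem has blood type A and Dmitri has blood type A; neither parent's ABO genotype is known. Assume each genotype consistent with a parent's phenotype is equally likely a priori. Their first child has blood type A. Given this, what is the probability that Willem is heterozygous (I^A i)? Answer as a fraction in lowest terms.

Possible genotypes: Willem ∈ {I^A I^A, I^A i}; Dmitri ∈ {I^A I^A, I^A i}.
Weight each parental genotype pair by prior × P(type-A child):
  I^A I^A × I^A I^A: posterior weight 4/15.
  I^A I^A × I^A i: posterior weight 4/15.
  I^A i × I^A I^A: posterior weight 4/15.
  I^A i × I^A i: posterior weight 1/5.
Sum the posterior weight over pairs where Willem is I^A i: 7/15.

7/15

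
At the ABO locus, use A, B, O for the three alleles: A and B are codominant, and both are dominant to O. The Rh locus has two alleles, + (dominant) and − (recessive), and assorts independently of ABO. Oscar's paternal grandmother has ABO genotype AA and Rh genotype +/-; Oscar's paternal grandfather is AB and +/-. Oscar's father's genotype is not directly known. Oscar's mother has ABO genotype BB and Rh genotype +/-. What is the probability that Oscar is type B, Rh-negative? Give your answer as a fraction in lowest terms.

Oscar's father's ABO genotype from AA × AB: 1/2 AA, 1/2 AB.
Crossing each possibility with the mother BB and summing P(type B): 1/2·0 + 1/2·1/2 = 1/4.
Similarly for Rh via the father's Rh distribution: P(Rh-) = 1/4.
Independent loci: 1/4 × 1/4 = 1/16.

1/16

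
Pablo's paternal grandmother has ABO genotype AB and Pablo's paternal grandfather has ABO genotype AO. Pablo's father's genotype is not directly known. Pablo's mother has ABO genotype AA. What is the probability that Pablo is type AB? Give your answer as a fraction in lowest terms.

Pablo's father's ABO genotype from AB × AO: 1/4 AA, 1/4 AB, 1/4 AO, 1/4 BO.
Crossing each possibility with the mother AA and summing P(type AB): 1/4·0 + 1/4·1/2 + 1/4·0 + 1/4·1/2 = 1/4.

1/4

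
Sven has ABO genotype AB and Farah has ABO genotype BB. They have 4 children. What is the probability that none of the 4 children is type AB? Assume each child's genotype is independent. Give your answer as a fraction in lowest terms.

ABO cross AB × BB → 1/2 B, 1/2 AB.
So P(type AB) = 1/2 per child.
P(not type AB) = 1/2 for one child; (1/2)^4 = 1/16.

1/16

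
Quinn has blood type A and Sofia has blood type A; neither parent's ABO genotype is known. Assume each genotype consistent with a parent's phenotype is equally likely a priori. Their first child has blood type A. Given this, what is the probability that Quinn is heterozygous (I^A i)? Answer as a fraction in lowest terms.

Possible genotypes: Quinn ∈ {I^A I^A, I^A i}; Sofia ∈ {I^A I^A, I^A i}.
Weight each parental genotype pair by prior × P(type-A child):
  I^A I^A × I^A I^A: posterior weight 4/15.
  I^A I^A × I^A i: posterior weight 4/15.
  I^A i × I^A I^A: posterior weight 4/15.
  I^A i × I^A i: posterior weight 1/5.
Sum the posterior weight over pairs where Quinn is I^A i: 7/15.

7/15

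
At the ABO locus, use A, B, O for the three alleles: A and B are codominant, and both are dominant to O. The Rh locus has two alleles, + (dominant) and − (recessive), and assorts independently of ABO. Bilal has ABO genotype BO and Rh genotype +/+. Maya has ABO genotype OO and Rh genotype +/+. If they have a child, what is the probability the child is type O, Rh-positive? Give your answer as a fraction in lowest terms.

ABO cross BO × OO → offspring phenotypes: 1/2 O, 1/2 B.
Rh cross +/+ × +/+ → 1 Rh+.
Independent loci: P(type O, Rh-positive) = 1/2 × 1 = 1/2.

1/2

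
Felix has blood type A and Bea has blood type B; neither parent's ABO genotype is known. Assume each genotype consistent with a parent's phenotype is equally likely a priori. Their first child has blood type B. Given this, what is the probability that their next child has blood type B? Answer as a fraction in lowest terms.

5/12

Possible genotypes: Felix ∈ {AA, AO}; Bea ∈ {BB, BO}.
Weight each parental genotype pair by prior × P(type-B child):
  AO × BB: posterior weight 2/3; P(next child type B) = 1/2.
  AO × BO: posterior weight 1/3; P(next child type B) = 1/4.
Weighted sum = 5/12.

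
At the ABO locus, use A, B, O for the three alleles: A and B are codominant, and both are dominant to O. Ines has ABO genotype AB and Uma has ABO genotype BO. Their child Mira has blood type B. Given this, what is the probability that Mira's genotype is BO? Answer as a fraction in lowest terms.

Cross AB × BO → 1/4 AB, 1/4 AO, 1/4 BB, 1/4 BO.
Type-B genotypes among offspring: BB (1/4), BO (1/4); total 1/2.
P(BO | type B) = (1/4) / (1/2) = 1/2.

1/2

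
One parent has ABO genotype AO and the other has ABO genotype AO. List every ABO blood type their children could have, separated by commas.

Gametes from AO × AO give offspring ABO genotypes AA, AO, OO, i.e. phenotypes O, A.

O, A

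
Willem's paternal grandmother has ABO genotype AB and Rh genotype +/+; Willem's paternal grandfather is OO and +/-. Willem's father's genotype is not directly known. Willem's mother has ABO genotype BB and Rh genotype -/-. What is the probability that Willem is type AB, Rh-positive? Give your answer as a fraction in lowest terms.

3/16

Willem's father's ABO genotype from AB × OO: 1/2 AO, 1/2 BO.
Crossing each possibility with the mother BB and summing P(type AB): 1/2·1/2 + 1/2·0 = 1/4.
Similarly for Rh via the father's Rh distribution: P(Rh+) = 3/4.
Independent loci: 1/4 × 3/4 = 3/16.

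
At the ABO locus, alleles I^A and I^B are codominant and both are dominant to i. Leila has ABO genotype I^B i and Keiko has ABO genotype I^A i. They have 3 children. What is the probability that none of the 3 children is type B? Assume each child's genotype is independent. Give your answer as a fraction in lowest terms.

27/64

ABO cross I^B i × I^A i → 1/4 O, 1/4 A, 1/4 B, 1/4 AB.
So P(type B) = 1/4 per child.
P(not type B) = 3/4 for one child; (3/4)^3 = 27/64.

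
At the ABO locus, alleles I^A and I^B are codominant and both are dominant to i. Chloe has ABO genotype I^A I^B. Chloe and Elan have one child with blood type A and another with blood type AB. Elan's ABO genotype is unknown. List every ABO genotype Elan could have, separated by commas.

I^A I^A, I^A I^B, I^A i, I^B i

For each candidate genotype of Elan, check whether crossing it with I^A I^B can produce every observed child phenotype.
  I^A I^A → possible child types {A, AB} ✓
  I^A I^B → possible child types {A, B, AB} ✓
  I^A i → possible child types {A, B, AB} ✓
  I^B I^B → possible child types {B, AB} ✗
  I^B i → possible child types {A, B, AB} ✓
  i i → possible child types {A, B} ✗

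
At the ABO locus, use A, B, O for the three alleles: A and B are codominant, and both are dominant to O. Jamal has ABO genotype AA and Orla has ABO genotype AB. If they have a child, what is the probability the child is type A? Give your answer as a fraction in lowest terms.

ABO cross AA × AB → offspring phenotypes: 1/2 A, 1/2 AB.
So P(type A) = 1/2.

1/2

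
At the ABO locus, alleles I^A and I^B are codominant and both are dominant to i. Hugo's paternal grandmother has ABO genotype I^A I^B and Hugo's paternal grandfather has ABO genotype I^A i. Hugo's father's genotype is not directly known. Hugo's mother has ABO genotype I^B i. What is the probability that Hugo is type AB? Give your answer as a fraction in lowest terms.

Hugo's father's ABO genotype from I^A I^B × I^A i: 1/4 I^A I^A, 1/4 I^A I^B, 1/4 I^A i, 1/4 I^B i.
Crossing each possibility with the mother I^B i and summing P(type AB): 1/4·1/2 + 1/4·1/4 + 1/4·1/4 + 1/4·0 = 1/4.

1/4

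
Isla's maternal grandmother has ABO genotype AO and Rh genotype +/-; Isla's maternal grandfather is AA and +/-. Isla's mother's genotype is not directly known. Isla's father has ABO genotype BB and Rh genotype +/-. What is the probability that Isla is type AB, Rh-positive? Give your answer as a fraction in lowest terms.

Isla's mother's ABO genotype from AO × AA: 1/2 AA, 1/2 AO.
Crossing each possibility with the father BB and summing P(type AB): 1/2·1 + 1/2·1/2 = 3/4.
Similarly for Rh via the mother's Rh distribution: P(Rh+) = 3/4.
Independent loci: 3/4 × 3/4 = 9/16.

9/16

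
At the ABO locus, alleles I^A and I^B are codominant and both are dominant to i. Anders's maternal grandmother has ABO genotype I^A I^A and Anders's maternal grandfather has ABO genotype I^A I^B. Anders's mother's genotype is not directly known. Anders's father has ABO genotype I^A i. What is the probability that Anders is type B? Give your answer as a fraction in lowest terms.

1/8

Anders's mother's ABO genotype from I^A I^A × I^A I^B: 1/2 I^A I^A, 1/2 I^A I^B.
Crossing each possibility with the father I^A i and summing P(type B): 1/2·0 + 1/2·1/4 = 1/8.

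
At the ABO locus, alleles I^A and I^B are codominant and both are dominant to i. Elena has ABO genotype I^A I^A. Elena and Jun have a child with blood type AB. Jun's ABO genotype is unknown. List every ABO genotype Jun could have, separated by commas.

For each candidate genotype of Jun, check whether crossing it with I^A I^A can produce every observed child phenotype.
  I^A I^A → possible child types {A} ✗
  I^A I^B → possible child types {A, AB} ✓
  I^A i → possible child types {A} ✗
  I^B I^B → possible child types {AB} ✓
  I^B i → possible child types {A, AB} ✓
  i i → possible child types {A} ✗

I^A I^B, I^B I^B, I^B i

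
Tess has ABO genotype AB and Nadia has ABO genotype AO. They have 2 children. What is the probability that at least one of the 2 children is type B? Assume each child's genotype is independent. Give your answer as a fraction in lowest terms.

ABO cross AB × AO → 1/2 A, 1/4 B, 1/4 AB.
So P(type B) = 1/4 per child.
P(none) = (3/4)^2 = 9/16; P(at least one) = 1 − 9/16 = 7/16.

7/16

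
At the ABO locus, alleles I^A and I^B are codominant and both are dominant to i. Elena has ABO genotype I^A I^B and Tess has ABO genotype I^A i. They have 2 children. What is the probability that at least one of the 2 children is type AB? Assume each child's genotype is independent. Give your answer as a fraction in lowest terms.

7/16

ABO cross I^A I^B × I^A i → 1/2 A, 1/4 B, 1/4 AB.
So P(type AB) = 1/4 per child.
P(none) = (3/4)^2 = 9/16; P(at least one) = 1 − 9/16 = 7/16.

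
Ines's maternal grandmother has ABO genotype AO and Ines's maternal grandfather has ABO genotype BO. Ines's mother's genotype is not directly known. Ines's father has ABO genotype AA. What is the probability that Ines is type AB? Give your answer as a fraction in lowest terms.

Ines's mother's ABO genotype from AO × BO: 1/4 AB, 1/4 AO, 1/4 BO, 1/4 OO.
Crossing each possibility with the father AA and summing P(type AB): 1/4·1/2 + 1/4·0 + 1/4·1/2 + 1/4·0 = 1/4.

1/4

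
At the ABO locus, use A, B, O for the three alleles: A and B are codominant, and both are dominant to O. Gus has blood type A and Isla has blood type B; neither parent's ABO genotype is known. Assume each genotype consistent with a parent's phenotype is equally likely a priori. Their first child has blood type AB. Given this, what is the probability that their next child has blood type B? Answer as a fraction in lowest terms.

Possible genotypes: Gus ∈ {AA, AO}; Isla ∈ {BB, BO}.
Weight each parental genotype pair by prior × P(type-AB child):
  AA × BB: posterior weight 4/9; P(next child type B) = 0.
  AA × BO: posterior weight 2/9; P(next child type B) = 0.
  AO × BB: posterior weight 2/9; P(next child type B) = 1/2.
  AO × BO: posterior weight 1/9; P(next child type B) = 1/4.
Weighted sum = 5/36.

5/36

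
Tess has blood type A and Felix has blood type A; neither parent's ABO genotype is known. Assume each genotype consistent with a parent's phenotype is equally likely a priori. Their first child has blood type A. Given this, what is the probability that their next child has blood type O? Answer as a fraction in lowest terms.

1/20

Possible genotypes: Tess ∈ {AA, AO}; Felix ∈ {AA, AO}.
Weight each parental genotype pair by prior × P(type-A child):
  AA × AA: posterior weight 4/15; P(next child type O) = 0.
  AA × AO: posterior weight 4/15; P(next child type O) = 0.
  AO × AA: posterior weight 4/15; P(next child type O) = 0.
  AO × AO: posterior weight 1/5; P(next child type O) = 1/4.
Weighted sum = 1/20.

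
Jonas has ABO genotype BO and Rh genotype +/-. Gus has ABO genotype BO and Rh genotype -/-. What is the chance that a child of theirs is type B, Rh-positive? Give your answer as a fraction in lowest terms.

3/8

ABO cross BO × BO → offspring phenotypes: 1/4 O, 3/4 B.
Rh cross +/- × -/- → 1/2 Rh+, 1/2 Rh-.
Independent loci: P(type B, Rh-positive) = 3/4 × 1/2 = 3/8.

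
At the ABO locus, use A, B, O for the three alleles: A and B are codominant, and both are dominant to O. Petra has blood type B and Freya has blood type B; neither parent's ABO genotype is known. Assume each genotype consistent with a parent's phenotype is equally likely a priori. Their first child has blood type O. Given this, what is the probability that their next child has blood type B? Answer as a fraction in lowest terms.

Possible genotypes: Petra ∈ {BB, BO}; Freya ∈ {BB, BO}.
Weight each parental genotype pair by prior × P(type-O child):
  BO × BO: posterior weight 1; P(next child type B) = 3/4.
Weighted sum = 3/4.

3/4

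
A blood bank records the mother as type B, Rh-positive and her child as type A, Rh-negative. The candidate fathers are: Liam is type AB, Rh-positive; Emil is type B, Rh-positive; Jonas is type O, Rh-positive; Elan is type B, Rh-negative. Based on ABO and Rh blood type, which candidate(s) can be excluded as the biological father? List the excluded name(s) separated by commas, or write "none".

A candidate is excluded only if no genotype consistent with his phenotype could produce a type A, Rh-negative child with a type B, Rh-positive mother.
Emil (type B, Rh+): no genotype consistent with that phenotype can produce a type-A Rh- child with a type-B mother.
Jonas (type O, Rh+): no genotype consistent with that phenotype can produce a type-A Rh- child with a type-B mother.
Elan (type B, Rh-): no genotype consistent with that phenotype can produce a type-A Rh- child with a type-B mother.

Emil, Jonas, Elan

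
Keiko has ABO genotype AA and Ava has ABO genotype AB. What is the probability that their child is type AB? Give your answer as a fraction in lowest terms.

ABO cross AA × AB → offspring phenotypes: 1/2 A, 1/2 AB.
So P(type AB) = 1/2.

1/2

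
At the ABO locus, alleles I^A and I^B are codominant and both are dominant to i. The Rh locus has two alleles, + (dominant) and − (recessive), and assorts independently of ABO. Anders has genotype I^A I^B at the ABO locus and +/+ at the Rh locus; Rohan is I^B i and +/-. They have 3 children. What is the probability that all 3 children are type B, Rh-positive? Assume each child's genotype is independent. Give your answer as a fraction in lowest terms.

1/8

ABO cross I^A I^B × I^B i → 1/4 A, 1/2 B, 1/4 AB.
Rh cross +/+ × +/- → 1 Rh+; so P(type B, Rh-positive) = 1/2 × 1 = 1/2 per child.
All 3 independent: (1/2)^3 = 1/8.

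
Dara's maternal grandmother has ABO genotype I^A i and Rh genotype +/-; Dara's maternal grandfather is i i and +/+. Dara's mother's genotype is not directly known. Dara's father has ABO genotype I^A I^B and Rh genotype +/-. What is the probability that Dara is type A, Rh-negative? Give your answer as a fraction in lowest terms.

1/16

Dara's mother's ABO genotype from I^A i × i i: 1/2 I^A i, 1/2 i i.
Crossing each possibility with the father I^A I^B and summing P(type A): 1/2·1/2 + 1/2·1/2 = 1/2.
Similarly for Rh via the mother's Rh distribution: P(Rh-) = 1/8.
Independent loci: 1/2 × 1/8 = 1/16.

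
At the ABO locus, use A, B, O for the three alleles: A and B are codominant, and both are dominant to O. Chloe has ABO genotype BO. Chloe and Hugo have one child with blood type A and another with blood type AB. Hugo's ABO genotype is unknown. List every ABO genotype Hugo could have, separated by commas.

For each candidate genotype of Hugo, check whether crossing it with BO can produce every observed child phenotype.
  AA → possible child types {A, AB} ✓
  AB → possible child types {A, B, AB} ✓
  AO → possible child types {O, A, B, AB} ✓
  BB → possible child types {B} ✗
  BO → possible child types {O, B} ✗
  OO → possible child types {O, B} ✗

AA, AB, AO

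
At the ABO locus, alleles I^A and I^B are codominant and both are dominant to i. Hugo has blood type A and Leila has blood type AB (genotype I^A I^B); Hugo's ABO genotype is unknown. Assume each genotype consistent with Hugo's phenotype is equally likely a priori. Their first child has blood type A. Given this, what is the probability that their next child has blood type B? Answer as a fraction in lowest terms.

1/8

Possible genotypes: Hugo ∈ {I^A I^A, I^A i}; Leila ∈ {I^A I^B}.
Weight each parental genotype pair by prior × P(type-A child):
  I^A I^A × I^A I^B: posterior weight 1/2; P(next child type B) = 0.
  I^A i × I^A I^B: posterior weight 1/2; P(next child type B) = 1/4.
Weighted sum = 1/8.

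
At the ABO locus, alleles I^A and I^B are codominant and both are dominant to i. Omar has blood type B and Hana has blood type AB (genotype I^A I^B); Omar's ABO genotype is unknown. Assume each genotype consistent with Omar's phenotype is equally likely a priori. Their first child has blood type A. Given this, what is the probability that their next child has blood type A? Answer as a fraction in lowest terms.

1/4

Possible genotypes: Omar ∈ {I^B I^B, I^B i}; Hana ∈ {I^A I^B}.
Weight each parental genotype pair by prior × P(type-A child):
  I^B i × I^A I^B: posterior weight 1; P(next child type A) = 1/4.
Weighted sum = 1/4.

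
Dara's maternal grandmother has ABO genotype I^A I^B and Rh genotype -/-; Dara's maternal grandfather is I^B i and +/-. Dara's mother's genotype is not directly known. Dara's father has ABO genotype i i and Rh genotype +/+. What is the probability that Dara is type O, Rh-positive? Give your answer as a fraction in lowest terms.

Dara's mother's ABO genotype from I^A I^B × I^B i: 1/4 I^A I^B, 1/4 I^A i, 1/4 I^B I^B, 1/4 I^B i.
Crossing each possibility with the father i i and summing P(type O): 1/4·0 + 1/4·1/2 + 1/4·0 + 1/4·1/2 = 1/4.
Similarly for Rh via the mother's Rh distribution: P(Rh+) = 1.
Independent loci: 1/4 × 1 = 1/4.

1/4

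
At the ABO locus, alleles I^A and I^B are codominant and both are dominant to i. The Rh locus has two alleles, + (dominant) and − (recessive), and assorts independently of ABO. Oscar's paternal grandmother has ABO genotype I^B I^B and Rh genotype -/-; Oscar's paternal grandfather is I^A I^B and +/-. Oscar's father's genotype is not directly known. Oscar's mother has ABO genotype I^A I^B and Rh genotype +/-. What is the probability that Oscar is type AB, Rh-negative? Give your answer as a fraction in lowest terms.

3/16

Oscar's father's ABO genotype from I^B I^B × I^A I^B: 1/2 I^A I^B, 1/2 I^B I^B.
Crossing each possibility with the mother I^A I^B and summing P(type AB): 1/2·1/2 + 1/2·1/2 = 1/2.
Similarly for Rh via the father's Rh distribution: P(Rh-) = 3/8.
Independent loci: 1/2 × 3/8 = 3/16.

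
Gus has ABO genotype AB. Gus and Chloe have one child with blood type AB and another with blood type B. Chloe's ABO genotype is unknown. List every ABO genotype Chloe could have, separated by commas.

AB, AO, BB, BO

For each candidate genotype of Chloe, check whether crossing it with AB can produce every observed child phenotype.
  AA → possible child types {A, AB} ✗
  AB → possible child types {A, B, AB} ✓
  AO → possible child types {A, B, AB} ✓
  BB → possible child types {B, AB} ✓
  BO → possible child types {A, B, AB} ✓
  OO → possible child types {A, B} ✗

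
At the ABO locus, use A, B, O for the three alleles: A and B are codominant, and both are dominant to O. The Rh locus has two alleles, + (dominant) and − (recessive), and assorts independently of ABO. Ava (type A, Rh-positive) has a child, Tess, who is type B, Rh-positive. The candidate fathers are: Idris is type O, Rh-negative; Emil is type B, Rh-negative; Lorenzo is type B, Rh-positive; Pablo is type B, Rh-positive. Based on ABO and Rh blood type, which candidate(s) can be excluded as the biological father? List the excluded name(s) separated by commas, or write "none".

A candidate is excluded only if no genotype consistent with his phenotype could produce a type B, Rh-positive child with a type A, Rh-positive mother.
Idris (type O, Rh-): no genotype consistent with that phenotype can produce a type-B Rh+ child with a type-A mother.

Idris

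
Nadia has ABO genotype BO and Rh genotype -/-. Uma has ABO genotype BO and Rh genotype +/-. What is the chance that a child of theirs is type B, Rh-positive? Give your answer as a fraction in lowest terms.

ABO cross BO × BO → offspring phenotypes: 1/4 O, 3/4 B.
Rh cross -/- × +/- → 1/2 Rh+, 1/2 Rh-.
Independent loci: P(type B, Rh-positive) = 3/4 × 1/2 = 3/8.

3/8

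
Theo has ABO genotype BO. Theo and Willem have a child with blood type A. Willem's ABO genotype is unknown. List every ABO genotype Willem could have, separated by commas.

AA, AB, AO

For each candidate genotype of Willem, check whether crossing it with BO can produce every observed child phenotype.
  AA → possible child types {A, AB} ✓
  AB → possible child types {A, B, AB} ✓
  AO → possible child types {O, A, B, AB} ✓
  BB → possible child types {B} ✗
  BO → possible child types {O, B} ✗
  OO → possible child types {O, B} ✗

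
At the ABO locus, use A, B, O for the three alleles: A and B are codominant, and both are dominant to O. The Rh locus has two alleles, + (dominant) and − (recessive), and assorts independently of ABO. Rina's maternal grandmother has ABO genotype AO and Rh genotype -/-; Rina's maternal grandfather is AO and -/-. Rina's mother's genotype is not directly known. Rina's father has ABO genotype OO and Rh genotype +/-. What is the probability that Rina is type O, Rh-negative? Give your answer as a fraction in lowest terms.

Rina's mother's ABO genotype from AO × AO: 1/4 AA, 1/2 AO, 1/4 OO.
Crossing each possibility with the father OO and summing P(type O): 1/4·0 + 1/2·1/2 + 1/4·1 = 1/2.
Similarly for Rh via the mother's Rh distribution: P(Rh-) = 1/2.
Independent loci: 1/2 × 1/2 = 1/4.

1/4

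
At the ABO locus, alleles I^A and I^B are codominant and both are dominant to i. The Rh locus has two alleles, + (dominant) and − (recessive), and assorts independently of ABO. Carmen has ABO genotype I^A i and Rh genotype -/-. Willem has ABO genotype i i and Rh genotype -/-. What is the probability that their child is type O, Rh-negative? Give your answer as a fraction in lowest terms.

ABO cross I^A i × i i → offspring phenotypes: 1/2 O, 1/2 A.
Rh cross -/- × -/- → 1 Rh-.
Independent loci: P(type O, Rh-negative) = 1/2 × 1 = 1/2.

1/2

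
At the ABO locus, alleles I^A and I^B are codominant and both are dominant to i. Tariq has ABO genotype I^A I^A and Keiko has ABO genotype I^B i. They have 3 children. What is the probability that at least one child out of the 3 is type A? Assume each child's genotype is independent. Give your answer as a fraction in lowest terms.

ABO cross I^A I^A × I^B i → 1/2 A, 1/2 AB.
So P(type A) = 1/2 per child.
P(none) = (1/2)^3 = 1/8; P(at least one) = 1 − 1/8 = 7/8.

7/8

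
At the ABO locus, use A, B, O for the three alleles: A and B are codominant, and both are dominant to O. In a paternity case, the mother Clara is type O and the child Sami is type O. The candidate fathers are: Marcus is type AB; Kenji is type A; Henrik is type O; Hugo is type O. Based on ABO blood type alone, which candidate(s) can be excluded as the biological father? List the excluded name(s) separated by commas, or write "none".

Marcus

A candidate is excluded only if no genotype consistent with his phenotype could produce a type O child with a type O mother.
Marcus (type AB): no genotype consistent with that phenotype can produce a type-O child with a type-O mother.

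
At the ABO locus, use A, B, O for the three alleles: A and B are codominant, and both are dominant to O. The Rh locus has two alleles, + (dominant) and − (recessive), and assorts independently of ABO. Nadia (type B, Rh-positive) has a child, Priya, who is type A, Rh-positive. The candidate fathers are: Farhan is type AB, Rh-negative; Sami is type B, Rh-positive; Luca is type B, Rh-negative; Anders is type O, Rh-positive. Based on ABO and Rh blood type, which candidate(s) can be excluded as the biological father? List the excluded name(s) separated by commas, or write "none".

Sami, Luca, Anders

A candidate is excluded only if no genotype consistent with his phenotype could produce a type A, Rh-positive child with a type B, Rh-positive mother.
Sami (type B, Rh+): no genotype consistent with that phenotype can produce a type-A Rh+ child with a type-B mother.
Luca (type B, Rh-): no genotype consistent with that phenotype can produce a type-A Rh+ child with a type-B mother.
Anders (type O, Rh+): no genotype consistent with that phenotype can produce a type-A Rh+ child with a type-B mother.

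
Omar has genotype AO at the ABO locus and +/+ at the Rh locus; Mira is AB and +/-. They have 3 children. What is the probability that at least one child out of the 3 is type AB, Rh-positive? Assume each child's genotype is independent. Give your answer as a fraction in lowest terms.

ABO cross AO × AB → 1/2 A, 1/4 B, 1/4 AB.
Rh cross +/+ × +/- → 1 Rh+; so P(type AB, Rh-positive) = 1/4 × 1 = 1/4 per child.
P(none) = (3/4)^3 = 27/64; P(at least one) = 1 − 27/64 = 37/64.

37/64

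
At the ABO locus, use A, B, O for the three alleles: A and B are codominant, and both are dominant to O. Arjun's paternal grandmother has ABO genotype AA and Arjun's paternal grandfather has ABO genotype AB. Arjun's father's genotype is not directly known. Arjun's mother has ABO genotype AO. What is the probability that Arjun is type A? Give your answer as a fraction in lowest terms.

3/4

Arjun's father's ABO genotype from AA × AB: 1/2 AA, 1/2 AB.
Crossing each possibility with the mother AO and summing P(type A): 1/2·1 + 1/2·1/2 = 3/4.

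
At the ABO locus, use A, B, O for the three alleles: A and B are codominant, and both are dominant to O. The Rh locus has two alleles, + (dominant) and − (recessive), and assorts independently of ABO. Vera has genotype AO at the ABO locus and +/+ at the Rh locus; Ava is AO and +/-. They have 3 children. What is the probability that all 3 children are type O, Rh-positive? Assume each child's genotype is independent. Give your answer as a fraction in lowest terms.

ABO cross AO × AO → 1/4 O, 3/4 A.
Rh cross +/+ × +/- → 1 Rh+; so P(type O, Rh-positive) = 1/4 × 1 = 1/4 per child.
All 3 independent: (1/4)^3 = 1/64.

1/64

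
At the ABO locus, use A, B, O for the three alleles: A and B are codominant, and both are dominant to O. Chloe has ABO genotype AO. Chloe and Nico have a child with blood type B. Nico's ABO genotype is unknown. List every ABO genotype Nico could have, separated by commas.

For each candidate genotype of Nico, check whether crossing it with AO can produce every observed child phenotype.
  AA → possible child types {A} ✗
  AB → possible child types {A, B, AB} ✓
  AO → possible child types {O, A} ✗
  BB → possible child types {B, AB} ✓
  BO → possible child types {O, A, B, AB} ✓
  OO → possible child types {O, A} ✗

AB, BB, BO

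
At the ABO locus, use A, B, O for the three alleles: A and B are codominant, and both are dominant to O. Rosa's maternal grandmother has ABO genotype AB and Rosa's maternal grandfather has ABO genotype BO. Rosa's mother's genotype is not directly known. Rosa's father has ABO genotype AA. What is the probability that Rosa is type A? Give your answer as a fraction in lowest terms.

1/2

Rosa's mother's ABO genotype from AB × BO: 1/4 AB, 1/4 AO, 1/4 BB, 1/4 BO.
Crossing each possibility with the father AA and summing P(type A): 1/4·1/2 + 1/4·1 + 1/4·0 + 1/4·1/2 = 1/2.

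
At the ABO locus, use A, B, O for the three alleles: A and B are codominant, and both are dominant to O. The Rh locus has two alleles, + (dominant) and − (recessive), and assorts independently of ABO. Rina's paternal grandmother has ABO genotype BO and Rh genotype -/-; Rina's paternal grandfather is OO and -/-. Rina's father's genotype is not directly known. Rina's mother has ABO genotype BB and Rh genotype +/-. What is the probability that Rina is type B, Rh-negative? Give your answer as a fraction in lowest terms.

Rina's father's ABO genotype from BO × OO: 1/2 BO, 1/2 OO.
Crossing each possibility with the mother BB and summing P(type B): 1/2·1 + 1/2·1 = 1.
Similarly for Rh via the father's Rh distribution: P(Rh-) = 1/2.
Independent loci: 1 × 1/2 = 1/2.

1/2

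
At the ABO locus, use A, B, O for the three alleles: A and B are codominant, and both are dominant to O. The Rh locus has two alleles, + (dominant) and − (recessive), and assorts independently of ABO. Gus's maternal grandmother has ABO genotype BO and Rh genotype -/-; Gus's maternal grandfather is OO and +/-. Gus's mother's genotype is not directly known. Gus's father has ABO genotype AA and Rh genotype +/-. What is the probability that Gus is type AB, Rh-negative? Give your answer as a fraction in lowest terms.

Gus's mother's ABO genotype from BO × OO: 1/2 BO, 1/2 OO.
Crossing each possibility with the father AA and summing P(type AB): 1/2·1/2 + 1/2·0 = 1/4.
Similarly for Rh via the mother's Rh distribution: P(Rh-) = 3/8.
Independent loci: 1/4 × 3/8 = 3/32.

3/32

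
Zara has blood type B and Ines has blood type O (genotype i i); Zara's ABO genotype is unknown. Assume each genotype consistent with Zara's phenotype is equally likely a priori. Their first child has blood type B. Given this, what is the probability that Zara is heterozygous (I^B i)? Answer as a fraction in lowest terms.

1/3

Possible genotypes: Zara ∈ {I^B I^B, I^B i}; Ines ∈ {i i}.
Weight each parental genotype pair by prior × P(type-B child):
  I^B I^B × i i: posterior weight 2/3.
  I^B i × i i: posterior weight 1/3.
Sum the posterior weight over pairs where Zara is I^B i: 1/3.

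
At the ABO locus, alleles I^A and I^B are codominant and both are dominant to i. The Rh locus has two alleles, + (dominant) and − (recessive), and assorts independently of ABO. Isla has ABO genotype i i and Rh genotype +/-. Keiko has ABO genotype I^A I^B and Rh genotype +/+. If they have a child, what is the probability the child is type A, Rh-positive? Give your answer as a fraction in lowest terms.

ABO cross i i × I^A I^B → offspring phenotypes: 1/2 A, 1/2 B.
Rh cross +/- × +/+ → 1 Rh+.
Independent loci: P(type A, Rh-positive) = 1/2 × 1 = 1/2.

1/2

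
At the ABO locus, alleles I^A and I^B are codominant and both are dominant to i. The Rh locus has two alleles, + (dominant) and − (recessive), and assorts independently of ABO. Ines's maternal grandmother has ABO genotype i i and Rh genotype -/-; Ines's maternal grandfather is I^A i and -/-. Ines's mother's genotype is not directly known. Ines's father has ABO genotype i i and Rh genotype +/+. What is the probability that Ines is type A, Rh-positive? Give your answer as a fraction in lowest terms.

Ines's mother's ABO genotype from i i × I^A i: 1/2 I^A i, 1/2 i i.
Crossing each possibility with the father i i and summing P(type A): 1/2·1/2 + 1/2·0 = 1/4.
Similarly for Rh via the mother's Rh distribution: P(Rh+) = 1.
Independent loci: 1/4 × 1 = 1/4.

1/4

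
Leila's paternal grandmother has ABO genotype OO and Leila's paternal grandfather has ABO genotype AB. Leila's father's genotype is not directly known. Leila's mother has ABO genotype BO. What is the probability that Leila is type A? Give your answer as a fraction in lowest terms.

Leila's father's ABO genotype from OO × AB: 1/2 AO, 1/2 BO.
Crossing each possibility with the mother BO and summing P(type A): 1/2·1/4 + 1/2·0 = 1/8.

1/8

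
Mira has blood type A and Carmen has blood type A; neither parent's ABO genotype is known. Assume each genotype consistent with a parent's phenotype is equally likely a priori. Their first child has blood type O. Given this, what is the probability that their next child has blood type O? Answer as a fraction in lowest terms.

Possible genotypes: Mira ∈ {AA, AO}; Carmen ∈ {AA, AO}.
Weight each parental genotype pair by prior × P(type-O child):
  AO × AO: posterior weight 1; P(next child type O) = 1/4.
Weighted sum = 1/4.

1/4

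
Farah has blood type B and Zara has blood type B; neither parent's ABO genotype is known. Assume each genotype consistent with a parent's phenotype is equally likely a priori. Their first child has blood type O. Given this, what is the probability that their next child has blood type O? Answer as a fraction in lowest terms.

1/4

Possible genotypes: Farah ∈ {I^B I^B, I^B i}; Zara ∈ {I^B I^B, I^B i}.
Weight each parental genotype pair by prior × P(type-O child):
  I^B i × I^B i: posterior weight 1; P(next child type O) = 1/4.
Weighted sum = 1/4.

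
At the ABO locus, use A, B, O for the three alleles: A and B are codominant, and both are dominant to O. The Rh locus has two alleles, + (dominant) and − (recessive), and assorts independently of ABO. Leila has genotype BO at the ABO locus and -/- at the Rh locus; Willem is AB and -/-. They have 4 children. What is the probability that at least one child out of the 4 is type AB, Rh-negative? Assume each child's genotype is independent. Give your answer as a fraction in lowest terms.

175/256

ABO cross BO × AB → 1/4 A, 1/2 B, 1/4 AB.
Rh cross -/- × -/- → 1 Rh-; so P(type AB, Rh-negative) = 1/4 × 1 = 1/4 per child.
P(none) = (3/4)^4 = 81/256; P(at least one) = 1 − 81/256 = 175/256.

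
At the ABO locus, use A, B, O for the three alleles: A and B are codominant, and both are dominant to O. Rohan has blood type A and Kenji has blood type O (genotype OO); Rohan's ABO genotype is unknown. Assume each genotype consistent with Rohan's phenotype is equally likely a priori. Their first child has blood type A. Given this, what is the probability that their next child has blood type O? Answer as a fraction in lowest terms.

1/6

Possible genotypes: Rohan ∈ {AA, AO}; Kenji ∈ {OO}.
Weight each parental genotype pair by prior × P(type-A child):
  AA × OO: posterior weight 2/3; P(next child type O) = 0.
  AO × OO: posterior weight 1/3; P(next child type O) = 1/2.
Weighted sum = 1/6.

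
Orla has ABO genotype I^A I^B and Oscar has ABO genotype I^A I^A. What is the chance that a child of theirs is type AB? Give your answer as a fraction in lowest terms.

ABO cross I^A I^B × I^A I^A → offspring phenotypes: 1/2 A, 1/2 AB.
So P(type AB) = 1/2.

1/2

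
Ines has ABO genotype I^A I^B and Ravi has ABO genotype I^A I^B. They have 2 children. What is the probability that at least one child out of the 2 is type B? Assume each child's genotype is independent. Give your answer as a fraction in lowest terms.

7/16

ABO cross I^A I^B × I^A I^B → 1/4 A, 1/4 B, 1/2 AB.
So P(type B) = 1/4 per child.
P(none) = (3/4)^2 = 9/16; P(at least one) = 1 − 9/16 = 7/16.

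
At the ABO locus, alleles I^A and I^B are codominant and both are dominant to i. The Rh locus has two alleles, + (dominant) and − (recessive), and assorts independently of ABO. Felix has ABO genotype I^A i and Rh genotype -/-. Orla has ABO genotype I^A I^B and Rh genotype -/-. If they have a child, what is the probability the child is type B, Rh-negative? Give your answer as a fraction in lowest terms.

1/4

ABO cross I^A i × I^A I^B → offspring phenotypes: 1/2 A, 1/4 B, 1/4 AB.
Rh cross -/- × -/- → 1 Rh-.
Independent loci: P(type B, Rh-negative) = 1/4 × 1 = 1/4.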